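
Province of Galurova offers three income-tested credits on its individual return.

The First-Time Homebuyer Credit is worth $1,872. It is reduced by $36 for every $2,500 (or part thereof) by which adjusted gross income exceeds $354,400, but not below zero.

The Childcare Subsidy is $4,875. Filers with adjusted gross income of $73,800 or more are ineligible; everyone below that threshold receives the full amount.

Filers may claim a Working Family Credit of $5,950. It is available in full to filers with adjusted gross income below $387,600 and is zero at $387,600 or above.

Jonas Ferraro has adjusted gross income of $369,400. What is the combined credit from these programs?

First-Time Homebuyer Credit: income exceeds $354,400 by $15,000, which is 6 full-or-partial $2,500 increments; reduction = 6 × $36 = $216, leaving $1,656.
Childcare Subsidy: $369,400 meets or exceeds the $73,800 cutoff, so the credit is $0.
Working Family Credit: $369,400 is below the $387,600 cutoff, so the full $5,950 applies.
Total: $1,656 + $0 + $5,950 = $7,606.

$7,606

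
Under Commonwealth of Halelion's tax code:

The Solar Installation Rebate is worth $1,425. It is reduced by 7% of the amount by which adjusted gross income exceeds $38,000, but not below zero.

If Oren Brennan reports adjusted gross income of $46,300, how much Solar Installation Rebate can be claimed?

$844

Solar Installation Rebate: 7% of the $8,300 excess over $38,000 is $581; credit = $1,425 − $581 = $844.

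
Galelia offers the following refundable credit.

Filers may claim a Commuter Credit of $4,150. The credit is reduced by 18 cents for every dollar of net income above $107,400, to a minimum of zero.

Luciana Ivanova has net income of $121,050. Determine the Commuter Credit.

$1,693

Commuter Credit: 18% of the $13,650 excess over $107,400 is $2,457; credit = $4,150 − $2,457 = $1,693.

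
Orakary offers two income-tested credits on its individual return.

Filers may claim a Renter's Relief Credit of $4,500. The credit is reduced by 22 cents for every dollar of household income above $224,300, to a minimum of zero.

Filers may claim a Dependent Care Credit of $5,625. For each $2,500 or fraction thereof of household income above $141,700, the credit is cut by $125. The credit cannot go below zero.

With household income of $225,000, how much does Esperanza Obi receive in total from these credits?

$5,721

Renter's Relief Credit: 22% of the $700 excess over $224,300 is $154; credit = $4,500 − $154 = $4,346.
Dependent Care Credit: income exceeds $141,700 by $83,300, which is 34 full-or-partial $2,500 increments; reduction = 34 × $125 = $4,250, leaving $1,375.
Total: $4,346 + $1,375 = $5,721.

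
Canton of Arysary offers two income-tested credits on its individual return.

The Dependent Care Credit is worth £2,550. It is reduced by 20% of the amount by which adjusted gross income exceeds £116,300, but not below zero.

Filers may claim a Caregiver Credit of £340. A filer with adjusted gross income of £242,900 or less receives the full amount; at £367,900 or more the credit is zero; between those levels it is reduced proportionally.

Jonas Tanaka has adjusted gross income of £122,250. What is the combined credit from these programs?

£1,700

Dependent Care Credit: 20% of the £5,950 excess over £116,300 is £1,190; credit = £2,550 − £1,190 = £1,360.
Caregiver Credit: £122,250 is at or below the £242,900 threshold, so the full £340 applies.
Total: £1,360 + £340 = £1,700.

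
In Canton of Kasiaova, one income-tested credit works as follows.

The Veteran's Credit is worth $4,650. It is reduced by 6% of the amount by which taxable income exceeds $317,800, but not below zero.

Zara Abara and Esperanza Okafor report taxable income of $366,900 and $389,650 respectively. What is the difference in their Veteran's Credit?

$1,365

Zara ($366,900): Veteran's Credit: 6% of the $49,100 excess over $317,800 is $2,946; credit = $4,650 − $2,946 = $1,704.
Esperanza ($389,650): Veteran's Credit: 6% of the $71,850 excess over $317,800 is $4,311; credit = $4,650 − $4,311 = $339.
Difference: |$1,704 − $339| = $1,365.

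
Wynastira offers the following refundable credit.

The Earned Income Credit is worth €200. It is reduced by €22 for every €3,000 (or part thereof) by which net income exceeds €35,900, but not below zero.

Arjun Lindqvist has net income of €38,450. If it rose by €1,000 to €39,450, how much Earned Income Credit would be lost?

€22

At €38,450 — income exceeds €35,900 by €2,550, which is 1 full-or-partial €3,000 increment; reduction = 1 × €22 = €22, leaving €178.
At €39,450 — income exceeds €35,900 by €3,550, which is 2 full-or-partial €3,000 increments; reduction = 2 × €22 = €44, leaving €156.
Lost: €178 − €156 = €22.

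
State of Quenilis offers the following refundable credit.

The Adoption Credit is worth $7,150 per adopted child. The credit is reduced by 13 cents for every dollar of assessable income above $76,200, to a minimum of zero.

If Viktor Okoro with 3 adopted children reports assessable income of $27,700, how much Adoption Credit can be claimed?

$21,450

Adoption Credit: base = 3 × $7,150 = $21,450. $27,700 is at or below the $76,200 threshold, so the full $21,450 applies.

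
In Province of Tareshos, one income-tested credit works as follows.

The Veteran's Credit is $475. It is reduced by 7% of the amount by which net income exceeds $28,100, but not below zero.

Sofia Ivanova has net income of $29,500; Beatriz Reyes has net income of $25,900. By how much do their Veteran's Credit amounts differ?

$98

Sofia ($29,500): Veteran's Credit: 7% of the $1,400 excess over $28,100 is $98; credit = $475 − $98 = $377.
Beatriz ($25,900): Veteran's Credit: $25,900 is at or below the $28,100 threshold, so the full $475 applies.
Difference: |$377 − $475| = $98.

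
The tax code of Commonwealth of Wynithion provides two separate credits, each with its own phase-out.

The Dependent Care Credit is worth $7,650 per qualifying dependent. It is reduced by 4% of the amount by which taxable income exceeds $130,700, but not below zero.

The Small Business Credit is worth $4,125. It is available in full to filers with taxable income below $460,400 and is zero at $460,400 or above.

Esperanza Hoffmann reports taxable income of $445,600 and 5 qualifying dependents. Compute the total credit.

$29,779

Dependent Care Credit: base = 5 × $7,650 = $38,250. 4% of the $314,900 excess over $130,700 is $12,596; credit = $38,250 − $12,596 = $25,654.
Small Business Credit: $445,600 is below the $460,400 cutoff, so the full $4,125 applies.
Total: $25,654 + $4,125 = $29,779.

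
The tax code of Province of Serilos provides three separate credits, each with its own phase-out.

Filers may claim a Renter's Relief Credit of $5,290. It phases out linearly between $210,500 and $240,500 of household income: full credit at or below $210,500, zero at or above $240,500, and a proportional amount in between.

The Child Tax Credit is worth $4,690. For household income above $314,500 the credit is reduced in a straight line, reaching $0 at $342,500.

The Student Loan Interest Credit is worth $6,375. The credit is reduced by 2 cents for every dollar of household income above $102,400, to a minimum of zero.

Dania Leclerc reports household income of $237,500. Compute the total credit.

$8,892

Renter's Relief Credit: $237,500 is $27,000 into a $30,000 phase-out range, leaving 3,000/30,000 of the credit: $5,290 × 3,000/30,000 = $529.
Child Tax Credit: $237,500 is at or below the $314,500 threshold, so the full $4,690 applies.
Student Loan Interest Credit: 2% of the $135,100 excess over $102,400 is $2,702; credit = $6,375 − $2,702 = $3,673.
Total: $529 + $4,690 + $3,673 = $8,892.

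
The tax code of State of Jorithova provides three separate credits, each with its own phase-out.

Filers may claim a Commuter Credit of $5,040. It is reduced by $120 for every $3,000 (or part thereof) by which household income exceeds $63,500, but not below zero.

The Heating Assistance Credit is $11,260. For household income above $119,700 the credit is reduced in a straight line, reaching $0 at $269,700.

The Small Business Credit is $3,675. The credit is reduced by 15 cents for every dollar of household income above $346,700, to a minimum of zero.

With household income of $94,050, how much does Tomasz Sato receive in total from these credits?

Commuter Credit: income exceeds $63,500 by $30,550, which is 11 full-or-partial $3,000 increments; reduction = 11 × $120 = $1,320, leaving $3,720.
Heating Assistance Credit: $94,050 is at or below the $119,700 threshold, so the full $11,260 applies.
Small Business Credit: $94,050 is at or below the $346,700 threshold, so the full $3,675 applies.
Total: $3,720 + $11,260 + $3,675 = $18,655.

$18,655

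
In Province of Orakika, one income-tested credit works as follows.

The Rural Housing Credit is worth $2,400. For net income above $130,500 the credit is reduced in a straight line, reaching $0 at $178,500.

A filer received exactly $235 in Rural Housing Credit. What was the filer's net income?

$173,800

$235 is 235/2,400 of the full $2,400, so 2,165/2,400 of the $48,000 range has been used: income = $130,500 + $48,000 × 2,165/2,400 = $173,800.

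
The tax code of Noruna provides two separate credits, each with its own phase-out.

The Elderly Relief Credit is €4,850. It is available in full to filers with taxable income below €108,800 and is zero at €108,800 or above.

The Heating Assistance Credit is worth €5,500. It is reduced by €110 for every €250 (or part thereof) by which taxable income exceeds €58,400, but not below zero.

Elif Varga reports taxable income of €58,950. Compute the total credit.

€10,020

Elderly Relief Credit: €58,950 is below the €108,800 cutoff, so the full €4,850 applies.
Heating Assistance Credit: income exceeds €58,400 by €550, which is 3 full-or-partial €250 increments; reduction = 3 × €110 = €330, leaving €5,170.
Total: €4,850 + €5,170 = €10,020.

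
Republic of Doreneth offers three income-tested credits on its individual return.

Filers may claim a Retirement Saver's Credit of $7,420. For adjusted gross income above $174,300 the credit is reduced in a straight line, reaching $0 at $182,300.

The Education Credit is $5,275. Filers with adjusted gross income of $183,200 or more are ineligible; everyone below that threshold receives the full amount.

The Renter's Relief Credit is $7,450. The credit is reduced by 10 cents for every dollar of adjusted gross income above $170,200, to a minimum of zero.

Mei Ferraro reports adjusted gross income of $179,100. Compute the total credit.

Retirement Saver's Credit: $179,100 is $4,800 into a $8,000 phase-out range, leaving 3,200/8,000 of the credit: $7,420 × 3,200/8,000 = $2,968.
Education Credit: $179,100 is below the $183,200 cutoff, so the full $5,275 applies.
Renter's Relief Credit: 10% of the $8,900 excess over $170,200 is $890; credit = $7,450 − $890 = $6,560.
Total: $2,968 + $5,275 + $6,560 = $14,803.

$14,803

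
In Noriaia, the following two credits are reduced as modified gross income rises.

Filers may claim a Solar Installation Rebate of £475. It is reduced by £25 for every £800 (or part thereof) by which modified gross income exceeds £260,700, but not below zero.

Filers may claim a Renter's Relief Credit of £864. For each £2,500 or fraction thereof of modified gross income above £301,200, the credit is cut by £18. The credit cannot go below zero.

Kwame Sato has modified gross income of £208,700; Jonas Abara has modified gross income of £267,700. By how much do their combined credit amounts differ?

£225

Kwame (£208,700): Solar Installation Rebate: £208,700 is at or below the £260,700 threshold, so the full £475 applies. Renter's Relief Credit: £208,700 is at or below the £301,200 threshold, so the full £864 applies. total £475 + £864 = £1,339
Jonas (£267,700): Solar Installation Rebate: income exceeds £260,700 by £7,000, which is 9 full-or-partial £800 increments; reduction = 9 × £25 = £225, leaving £250. Renter's Relief Credit: £267,700 is at or below the £301,200 threshold, so the full £864 applies. total £250 + £864 = £1,114
Difference: |£1,339 − £1,114| = £225.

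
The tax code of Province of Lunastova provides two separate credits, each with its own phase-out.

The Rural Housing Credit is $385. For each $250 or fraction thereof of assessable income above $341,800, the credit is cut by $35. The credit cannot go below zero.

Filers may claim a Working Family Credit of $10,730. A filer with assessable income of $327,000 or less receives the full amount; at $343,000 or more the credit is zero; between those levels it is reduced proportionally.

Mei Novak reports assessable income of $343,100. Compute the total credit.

$175

Rural Housing Credit: income exceeds $341,800 by $1,300, which is 6 full-or-partial $250 increments; reduction = 6 × $35 = $210, leaving $175.
Working Family Credit: $343,100 is at or above $343,000, so the credit is $0.
Total: $175 + $0 = $175.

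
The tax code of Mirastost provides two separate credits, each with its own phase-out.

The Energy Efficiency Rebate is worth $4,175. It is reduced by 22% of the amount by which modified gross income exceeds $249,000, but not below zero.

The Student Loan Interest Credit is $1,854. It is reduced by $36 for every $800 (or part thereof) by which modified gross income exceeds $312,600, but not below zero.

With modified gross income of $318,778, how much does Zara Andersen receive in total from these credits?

Energy Efficiency Rebate: 22% of the $69,778 excess over $249,000 is $15,351.16 ≥ base, so the credit is $0.
Student Loan Interest Credit: income exceeds $312,600 by $6,178, which is 8 full-or-partial $800 increments; reduction = 8 × $36 = $288, leaving $1,566.
Total: $0 + $1,566 = $1,566.

$1,566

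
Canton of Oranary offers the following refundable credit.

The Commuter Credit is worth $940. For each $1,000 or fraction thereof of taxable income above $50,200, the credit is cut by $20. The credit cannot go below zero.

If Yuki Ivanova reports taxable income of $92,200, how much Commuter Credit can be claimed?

Commuter Credit: income exceeds $50,200 by $42,000, which is 42 full-or-partial $1,000 increments; reduction = 42 × $20 = $840, leaving $100.

$100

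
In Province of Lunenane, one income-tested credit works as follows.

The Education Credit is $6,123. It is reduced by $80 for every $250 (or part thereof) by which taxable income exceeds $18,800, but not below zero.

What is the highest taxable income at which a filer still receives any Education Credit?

$37,800

After 76 increments the reduction is 76 × $80 = $6,080, leaving $43; one more increment wipes it out. Increment 76 ends at excess 76 × $250 = $19,000, so the highest qualifying income is $18,800 + $19,000 = $37,800.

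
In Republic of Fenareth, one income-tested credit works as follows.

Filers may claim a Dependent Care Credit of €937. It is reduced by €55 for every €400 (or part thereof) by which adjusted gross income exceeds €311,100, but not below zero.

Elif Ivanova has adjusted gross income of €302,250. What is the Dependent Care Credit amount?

Dependent Care Credit: €302,250 is at or below the €311,100 threshold, so the full €937 applies.

€937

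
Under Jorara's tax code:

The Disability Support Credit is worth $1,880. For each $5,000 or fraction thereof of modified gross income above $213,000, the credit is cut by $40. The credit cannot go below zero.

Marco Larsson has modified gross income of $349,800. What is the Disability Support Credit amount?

$760

Disability Support Credit: income exceeds $213,000 by $136,800, which is 28 full-or-partial $5,000 increments; reduction = 28 × $40 = $1,120, leaving $760.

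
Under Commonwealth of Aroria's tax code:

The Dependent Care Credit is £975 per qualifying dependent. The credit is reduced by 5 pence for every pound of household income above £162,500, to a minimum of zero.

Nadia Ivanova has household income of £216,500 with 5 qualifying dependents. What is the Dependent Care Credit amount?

£2,175

Dependent Care Credit: base = 5 × £975 = £4,875. 5% of the £54,000 excess over £162,500 is £2,700; credit = £4,875 − £2,700 = £2,175.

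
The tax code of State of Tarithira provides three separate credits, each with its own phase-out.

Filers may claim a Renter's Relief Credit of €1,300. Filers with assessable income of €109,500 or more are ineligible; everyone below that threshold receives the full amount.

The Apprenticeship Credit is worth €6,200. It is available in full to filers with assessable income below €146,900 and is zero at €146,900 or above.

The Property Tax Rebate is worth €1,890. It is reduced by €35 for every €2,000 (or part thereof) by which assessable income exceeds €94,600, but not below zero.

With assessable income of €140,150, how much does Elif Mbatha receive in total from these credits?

€7,285

Renter's Relief Credit: €140,150 meets or exceeds the €109,500 cutoff, so the credit is €0.
Apprenticeship Credit: €140,150 is below the €146,900 cutoff, so the full €6,200 applies.
Property Tax Rebate: income exceeds €94,600 by €45,550, which is 23 full-or-partial €2,000 increments; reduction = 23 × €35 = €805, leaving €1,085.
Total: €0 + €6,200 + €1,085 = €7,285.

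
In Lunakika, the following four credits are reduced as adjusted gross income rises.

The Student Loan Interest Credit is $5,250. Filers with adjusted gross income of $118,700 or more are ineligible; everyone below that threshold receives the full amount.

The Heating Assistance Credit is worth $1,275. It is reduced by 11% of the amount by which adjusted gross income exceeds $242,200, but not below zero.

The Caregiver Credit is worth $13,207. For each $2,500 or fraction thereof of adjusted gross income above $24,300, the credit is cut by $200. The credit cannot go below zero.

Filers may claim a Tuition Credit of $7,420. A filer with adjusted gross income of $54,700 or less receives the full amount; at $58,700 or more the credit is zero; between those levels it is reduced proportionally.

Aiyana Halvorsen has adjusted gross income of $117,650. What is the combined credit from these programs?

Student Loan Interest Credit: $117,650 is below the $118,700 cutoff, so the full $5,250 applies.
Heating Assistance Credit: $117,650 is at or below the $242,200 threshold, so the full $1,275 applies.
Caregiver Credit: income exceeds $24,300 by $93,350, which is 38 full-or-partial $2,500 increments; reduction = 38 × $200 = $7,600, leaving $5,607.
Tuition Credit: $117,650 is at or above $58,700, so the credit is $0.
Total: $5,250 + $1,275 + $5,607 + $0 = $12,132.

$12,132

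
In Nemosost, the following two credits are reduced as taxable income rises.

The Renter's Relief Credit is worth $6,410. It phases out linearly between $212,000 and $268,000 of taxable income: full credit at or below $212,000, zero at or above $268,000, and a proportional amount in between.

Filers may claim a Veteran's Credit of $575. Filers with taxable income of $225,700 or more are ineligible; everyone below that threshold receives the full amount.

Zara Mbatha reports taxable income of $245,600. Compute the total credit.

Renter's Relief Credit: $245,600 is $33,600 into a $56,000 phase-out range, leaving 22,400/56,000 of the credit: $6,410 × 22,400/56,000 = $2,564.
Veteran's Credit: $245,600 meets or exceeds the $225,700 cutoff, so the credit is $0.
Total: $2,564 + $0 = $2,564.

$2,564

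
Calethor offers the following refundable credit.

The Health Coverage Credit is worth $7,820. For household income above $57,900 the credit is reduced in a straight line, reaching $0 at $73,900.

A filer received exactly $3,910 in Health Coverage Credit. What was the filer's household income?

$3,910 is 3,910/7,820 of the full $7,820, so 3,910/7,820 of the $16,000 range has been used: income = $57,900 + $16,000 × 3,910/7,820 = $65,900.

$65,900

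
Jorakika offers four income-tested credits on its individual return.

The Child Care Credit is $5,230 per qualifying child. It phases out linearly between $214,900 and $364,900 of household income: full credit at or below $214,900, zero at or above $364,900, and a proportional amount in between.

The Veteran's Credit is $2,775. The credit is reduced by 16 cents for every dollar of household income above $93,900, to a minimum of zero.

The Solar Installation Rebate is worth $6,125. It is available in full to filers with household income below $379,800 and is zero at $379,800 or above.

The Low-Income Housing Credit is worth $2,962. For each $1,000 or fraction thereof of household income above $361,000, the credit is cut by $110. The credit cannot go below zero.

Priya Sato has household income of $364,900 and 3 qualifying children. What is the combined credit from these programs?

Child Care Credit: base = 3 × $5,230 = $15,690. $364,900 is at or above $364,900, so the credit is $0.
Veteran's Credit: 16% of the $271,000 excess over $93,900 is $43,360 ≥ base, so the credit is $0.
Solar Installation Rebate: $364,900 is below the $379,800 cutoff, so the full $6,125 applies.
Low-Income Housing Credit: income exceeds $361,000 by $3,900, which is 4 full-or-partial $1,000 increments; reduction = 4 × $110 = $440, leaving $2,522.
Total: $0 + $0 + $6,125 + $2,522 = $8,647.

$8,647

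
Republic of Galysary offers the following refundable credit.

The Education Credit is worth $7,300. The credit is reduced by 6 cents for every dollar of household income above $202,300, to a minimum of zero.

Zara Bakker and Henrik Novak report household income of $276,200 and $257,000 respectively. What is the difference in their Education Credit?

$1,152

Zara ($276,200): Education Credit: 6% of the $73,900 excess over $202,300 is $4,434; credit = $7,300 − $4,434 = $2,866.
Henrik ($257,000): Education Credit: 6% of the $54,700 excess over $202,300 is $3,282; credit = $7,300 − $3,282 = $4,018.
Difference: |$2,866 − $4,018| = $1,152.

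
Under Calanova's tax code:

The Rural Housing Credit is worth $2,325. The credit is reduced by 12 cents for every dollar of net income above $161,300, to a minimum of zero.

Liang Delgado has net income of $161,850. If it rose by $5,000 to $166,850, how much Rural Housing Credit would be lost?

At $161,850 — 12% of the $550 excess over $161,300 is $66; credit = $2,325 − $66 = $2,259.
At $166,850 — 12% of the $5,550 excess over $161,300 is $666; credit = $2,325 − $666 = $1,659.
Lost: $2,259 − $1,659 = $600.

$600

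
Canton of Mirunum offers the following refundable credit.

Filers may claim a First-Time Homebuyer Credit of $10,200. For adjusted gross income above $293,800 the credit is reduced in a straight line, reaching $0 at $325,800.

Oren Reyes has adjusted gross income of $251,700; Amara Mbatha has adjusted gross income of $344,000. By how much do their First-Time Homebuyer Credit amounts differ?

Oren ($251,700): First-Time Homebuyer Credit: $251,700 is at or below the $293,800 threshold, so the full $10,200 applies.
Amara ($344,000): First-Time Homebuyer Credit: $344,000 is at or above $325,800, so the credit is $0.
Difference: |$10,200 − $0| = $10,200.

$10,200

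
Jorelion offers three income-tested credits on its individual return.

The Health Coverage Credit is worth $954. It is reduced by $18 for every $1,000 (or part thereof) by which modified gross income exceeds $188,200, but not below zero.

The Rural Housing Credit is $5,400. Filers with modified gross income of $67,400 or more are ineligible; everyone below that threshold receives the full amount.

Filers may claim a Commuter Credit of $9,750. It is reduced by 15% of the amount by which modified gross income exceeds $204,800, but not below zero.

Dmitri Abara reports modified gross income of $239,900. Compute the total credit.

Health Coverage Credit: income exceeds $188,200 by $51,700, which is 52 full-or-partial $1,000 increments; reduction = 52 × $18 = $936, leaving $18.
Rural Housing Credit: $239,900 meets or exceeds the $67,400 cutoff, so the credit is $0.
Commuter Credit: 15% of the $35,100 excess over $204,800 is $5,265; credit = $9,750 − $5,265 = $4,485.
Total: $18 + $0 + $4,485 = $4,503.

$4,503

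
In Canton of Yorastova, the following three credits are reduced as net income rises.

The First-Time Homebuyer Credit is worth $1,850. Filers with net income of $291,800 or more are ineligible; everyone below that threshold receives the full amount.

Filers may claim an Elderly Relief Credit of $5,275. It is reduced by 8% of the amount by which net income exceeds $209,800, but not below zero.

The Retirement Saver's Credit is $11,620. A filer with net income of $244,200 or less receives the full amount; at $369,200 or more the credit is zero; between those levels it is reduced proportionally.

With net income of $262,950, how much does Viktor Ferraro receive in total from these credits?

$12,750

First-Time Homebuyer Credit: $262,950 is below the $291,800 cutoff, so the full $1,850 applies.
Elderly Relief Credit: 8% of the $53,150 excess over $209,800 is $4,252; credit = $5,275 − $4,252 = $1,023.
Retirement Saver's Credit: $262,950 is $18,750 into a $125,000 phase-out range, leaving 106,250/125,000 of the credit: $11,620 × 106,250/125,000 = $9,877.
Total: $1,850 + $1,023 + $9,877 = $12,750.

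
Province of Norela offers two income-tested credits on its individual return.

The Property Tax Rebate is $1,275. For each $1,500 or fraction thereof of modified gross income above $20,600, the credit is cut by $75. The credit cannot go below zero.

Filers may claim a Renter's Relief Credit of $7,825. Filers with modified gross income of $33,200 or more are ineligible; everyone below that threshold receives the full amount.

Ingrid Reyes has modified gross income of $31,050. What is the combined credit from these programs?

$8,575

Property Tax Rebate: income exceeds $20,600 by $10,450, which is 7 full-or-partial $1,500 increments; reduction = 7 × $75 = $525, leaving $750.
Renter's Relief Credit: $31,050 is below the $33,200 cutoff, so the full $7,825 applies.
Total: $750 + $7,825 = $8,575.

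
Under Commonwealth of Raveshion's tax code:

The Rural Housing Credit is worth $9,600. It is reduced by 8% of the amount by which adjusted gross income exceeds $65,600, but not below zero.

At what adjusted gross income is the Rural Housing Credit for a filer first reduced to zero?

The credit falls by 8% of each dollar above $65,600, so it reaches zero when the excess is $9,600 / 8% = $120,000: income = $65,600 + $120,000 = $185,600.

$185,600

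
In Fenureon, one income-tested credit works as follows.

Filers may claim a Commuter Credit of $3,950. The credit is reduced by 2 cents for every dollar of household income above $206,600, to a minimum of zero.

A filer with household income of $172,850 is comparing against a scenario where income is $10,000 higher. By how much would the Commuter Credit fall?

At $172,850 — $172,850 is at or below the $206,600 threshold, so the full $3,950 applies.
At $182,850 — $182,850 is at or below the $206,600 threshold, so the full $3,950 applies.
Lost: $3,950 − $3,950 = $0.

$0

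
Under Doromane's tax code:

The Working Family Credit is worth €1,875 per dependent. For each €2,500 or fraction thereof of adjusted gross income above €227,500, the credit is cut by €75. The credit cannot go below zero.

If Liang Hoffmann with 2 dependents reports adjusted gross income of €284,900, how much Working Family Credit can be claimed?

Working Family Credit: base = 2 × €1,875 = €3,750. income exceeds €227,500 by €57,400, which is 23 full-or-partial €2,500 increments; reduction = 23 × €75 = €1,725, leaving €2,025.

€2,025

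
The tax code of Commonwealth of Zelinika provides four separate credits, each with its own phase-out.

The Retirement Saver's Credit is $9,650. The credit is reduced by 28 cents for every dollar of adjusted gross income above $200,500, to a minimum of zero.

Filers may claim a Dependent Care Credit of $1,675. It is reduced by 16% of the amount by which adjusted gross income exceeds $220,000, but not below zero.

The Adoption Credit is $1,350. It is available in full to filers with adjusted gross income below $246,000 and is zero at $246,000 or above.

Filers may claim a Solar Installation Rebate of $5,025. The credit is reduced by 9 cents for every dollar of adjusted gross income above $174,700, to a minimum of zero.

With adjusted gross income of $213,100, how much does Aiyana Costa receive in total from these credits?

Retirement Saver's Credit: 28% of the $12,600 excess over $200,500 is $3,528; credit = $9,650 − $3,528 = $6,122.
Dependent Care Credit: $213,100 is at or below the $220,000 threshold, so the full $1,675 applies.
Adoption Credit: $213,100 is below the $246,000 cutoff, so the full $1,350 applies.
Solar Installation Rebate: 9% of the $38,400 excess over $174,700 is $3,456; credit = $5,025 − $3,456 = $1,569.
Total: $6,122 + $1,675 + $1,350 + $1,569 = $10,716.

$10,716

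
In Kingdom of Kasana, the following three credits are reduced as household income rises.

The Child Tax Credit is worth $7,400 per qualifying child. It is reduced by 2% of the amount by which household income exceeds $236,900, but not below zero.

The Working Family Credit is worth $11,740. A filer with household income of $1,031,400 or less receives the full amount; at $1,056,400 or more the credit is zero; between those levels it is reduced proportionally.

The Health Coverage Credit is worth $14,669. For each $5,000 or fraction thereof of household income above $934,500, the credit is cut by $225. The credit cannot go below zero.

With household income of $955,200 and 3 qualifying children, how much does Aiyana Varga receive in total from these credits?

Child Tax Credit: base = 3 × $7,400 = $22,200. 2% of the $718,300 excess over $236,900 is $14,366; credit = $22,200 − $14,366 = $7,834.
Working Family Credit: $955,200 is at or below the $1,031,400 threshold, so the full $11,740 applies.
Health Coverage Credit: income exceeds $934,500 by $20,700, which is 5 full-or-partial $5,000 increments; reduction = 5 × $225 = $1,125, leaving $13,544.
Total: $7,834 + $11,740 + $13,544 = $33,118.

$33,118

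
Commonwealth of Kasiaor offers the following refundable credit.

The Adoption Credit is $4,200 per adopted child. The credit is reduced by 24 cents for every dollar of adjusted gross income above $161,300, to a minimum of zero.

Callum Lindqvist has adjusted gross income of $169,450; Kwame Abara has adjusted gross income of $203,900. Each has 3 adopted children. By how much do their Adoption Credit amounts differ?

Callum ($169,450): Adoption Credit: base = 3 × $4,200 = $12,600. 24% of the $8,150 excess over $161,300 is $1,956; credit = $12,600 − $1,956 = $10,644.
Kwame ($203,900): Adoption Credit: base = 3 × $4,200 = $12,600. 24% of the $42,600 excess over $161,300 is $10,224; credit = $12,600 − $10,224 = $2,376.
Difference: |$10,644 − $2,376| = $8,268.

$8,268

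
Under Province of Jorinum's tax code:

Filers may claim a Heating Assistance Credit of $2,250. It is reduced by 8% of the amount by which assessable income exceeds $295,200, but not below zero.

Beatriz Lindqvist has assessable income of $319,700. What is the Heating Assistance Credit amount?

Heating Assistance Credit: 8% of the $24,500 excess over $295,200 is $1,960; credit = $2,250 − $1,960 = $290.

$290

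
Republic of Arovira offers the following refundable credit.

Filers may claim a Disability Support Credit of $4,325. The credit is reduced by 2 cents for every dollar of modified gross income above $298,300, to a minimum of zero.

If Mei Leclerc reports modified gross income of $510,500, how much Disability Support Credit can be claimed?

$81

Disability Support Credit: 2% of the $212,200 excess over $298,300 is $4,244; credit = $4,325 − $4,244 = $81.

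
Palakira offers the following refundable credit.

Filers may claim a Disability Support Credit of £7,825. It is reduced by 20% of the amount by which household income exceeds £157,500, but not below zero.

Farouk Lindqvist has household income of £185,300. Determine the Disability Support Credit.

£2,265

Disability Support Credit: 20% of the £27,800 excess over £157,500 is £5,560; credit = £7,825 − £5,560 = £2,265.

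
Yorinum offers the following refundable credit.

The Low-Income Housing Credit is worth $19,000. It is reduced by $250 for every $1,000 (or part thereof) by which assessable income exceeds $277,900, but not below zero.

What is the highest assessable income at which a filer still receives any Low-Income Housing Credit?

After 75 increments the reduction is 75 × $250 = $18,750, leaving $250; one more increment wipes it out. Increment 75 ends at excess 75 × $1,000 = $75,000, so the highest qualifying income is $277,900 + $75,000 = $352,900.

$352,900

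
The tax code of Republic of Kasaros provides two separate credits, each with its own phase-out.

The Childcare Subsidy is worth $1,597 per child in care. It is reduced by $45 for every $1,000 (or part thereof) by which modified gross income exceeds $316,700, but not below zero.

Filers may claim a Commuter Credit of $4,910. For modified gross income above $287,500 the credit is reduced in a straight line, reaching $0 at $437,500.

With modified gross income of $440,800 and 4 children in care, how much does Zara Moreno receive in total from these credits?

$763

Childcare Subsidy: base = 4 × $1,597 = $6,388. income exceeds $316,700 by $124,100, which is 125 full-or-partial $1,000 increments; reduction = 125 × $45 = $5,625, leaving $763.
Commuter Credit: $440,800 is at or above $437,500, so the credit is $0.
Total: $763 + $0 = $763.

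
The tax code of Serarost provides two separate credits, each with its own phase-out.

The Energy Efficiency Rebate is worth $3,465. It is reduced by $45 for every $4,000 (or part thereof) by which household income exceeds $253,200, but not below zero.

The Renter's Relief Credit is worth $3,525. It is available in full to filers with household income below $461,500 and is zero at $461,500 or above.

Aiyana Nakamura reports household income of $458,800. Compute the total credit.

$4,650

Energy Efficiency Rebate: income exceeds $253,200 by $205,600, which is 52 full-or-partial $4,000 increments; reduction = 52 × $45 = $2,340, leaving $1,125.
Renter's Relief Credit: $458,800 is below the $461,500 cutoff, so the full $3,525 applies.
Total: $1,125 + $3,525 = $4,650.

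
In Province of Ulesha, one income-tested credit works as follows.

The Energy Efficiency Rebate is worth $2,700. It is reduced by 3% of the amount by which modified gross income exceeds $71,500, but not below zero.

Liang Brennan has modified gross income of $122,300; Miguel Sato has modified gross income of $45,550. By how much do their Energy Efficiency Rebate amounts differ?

$1,524

Liang ($122,300): Energy Efficiency Rebate: 3% of the $50,800 excess over $71,500 is $1,524; credit = $2,700 − $1,524 = $1,176.
Miguel ($45,550): Energy Efficiency Rebate: $45,550 is at or below the $71,500 threshold, so the full $2,700 applies.
Difference: |$1,176 − $2,700| = $1,524.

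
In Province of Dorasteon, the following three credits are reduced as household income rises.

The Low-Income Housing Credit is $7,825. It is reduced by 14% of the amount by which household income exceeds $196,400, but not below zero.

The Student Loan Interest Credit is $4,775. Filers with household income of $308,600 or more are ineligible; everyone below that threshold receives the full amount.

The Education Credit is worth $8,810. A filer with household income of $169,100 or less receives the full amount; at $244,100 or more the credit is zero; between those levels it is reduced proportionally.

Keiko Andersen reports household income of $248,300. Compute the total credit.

Low-Income Housing Credit: 14% of the $51,900 excess over $196,400 is $7,266; credit = $7,825 − $7,266 = $559.
Student Loan Interest Credit: $248,300 is below the $308,600 cutoff, so the full $4,775 applies.
Education Credit: $248,300 is at or above $244,100, so the credit is $0.
Total: $559 + $4,775 + $0 = $5,334.

$5,334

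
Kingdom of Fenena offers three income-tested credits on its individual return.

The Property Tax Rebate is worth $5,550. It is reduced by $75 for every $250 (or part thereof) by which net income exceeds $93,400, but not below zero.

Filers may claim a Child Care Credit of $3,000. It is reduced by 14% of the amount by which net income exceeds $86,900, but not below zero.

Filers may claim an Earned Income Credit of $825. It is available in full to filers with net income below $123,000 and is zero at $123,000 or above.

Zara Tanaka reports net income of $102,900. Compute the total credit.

Property Tax Rebate: income exceeds $93,400 by $9,500, which is 38 full-or-partial $250 increments; reduction = 38 × $75 = $2,850, leaving $2,700.
Child Care Credit: 14% of the $16,000 excess over $86,900 is $2,240; credit = $3,000 − $2,240 = $760.
Earned Income Credit: $102,900 is below the $123,000 cutoff, so the full $825 applies.
Total: $2,700 + $760 + $825 = $4,285.

$4,285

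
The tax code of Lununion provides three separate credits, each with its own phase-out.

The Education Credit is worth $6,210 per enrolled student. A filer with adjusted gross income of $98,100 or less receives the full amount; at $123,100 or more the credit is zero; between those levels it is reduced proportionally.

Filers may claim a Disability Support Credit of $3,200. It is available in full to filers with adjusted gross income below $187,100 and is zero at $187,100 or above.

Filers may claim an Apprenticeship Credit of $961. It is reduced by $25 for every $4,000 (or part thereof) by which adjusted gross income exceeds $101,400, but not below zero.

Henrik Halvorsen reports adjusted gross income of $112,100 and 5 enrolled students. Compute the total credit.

$17,748

Education Credit: base = 5 × $6,210 = $31,050. $112,100 is $14,000 into a $25,000 phase-out range, leaving 11,000/25,000 of the credit: $31,050 × 11,000/25,000 = $13,662.
Disability Support Credit: $112,100 is below the $187,100 cutoff, so the full $3,200 applies.
Apprenticeship Credit: income exceeds $101,400 by $10,700, which is 3 full-or-partial $4,000 increments; reduction = 3 × $25 = $75, leaving $886.
Total: $13,662 + $3,200 + $886 = $17,748.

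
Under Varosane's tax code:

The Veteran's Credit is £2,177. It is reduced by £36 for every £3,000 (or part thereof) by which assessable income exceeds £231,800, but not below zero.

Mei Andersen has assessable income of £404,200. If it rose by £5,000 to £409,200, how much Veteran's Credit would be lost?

At £404,200 — income exceeds £231,800 by £172,400, which is 58 full-or-partial £3,000 increments; reduction = 58 × £36 = £2,088, leaving £89.
At £409,200 — income exceeds £231,800 by £177,400, which is 60 full-or-partial £3,000 increments; reduction = 60 × £36 = £2,160, leaving £17.
Lost: £89 − £17 = £72.

£72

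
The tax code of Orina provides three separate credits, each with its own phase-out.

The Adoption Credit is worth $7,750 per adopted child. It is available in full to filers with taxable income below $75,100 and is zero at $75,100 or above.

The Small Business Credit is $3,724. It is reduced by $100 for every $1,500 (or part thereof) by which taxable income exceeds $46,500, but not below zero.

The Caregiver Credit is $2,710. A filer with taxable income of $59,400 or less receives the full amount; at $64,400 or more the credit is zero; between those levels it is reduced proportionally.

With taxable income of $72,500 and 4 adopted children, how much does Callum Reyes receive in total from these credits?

$32,924

Adoption Credit: base = 4 × $7,750 = $31,000. $72,500 is below the $75,100 cutoff, so the full $31,000 applies.
Small Business Credit: income exceeds $46,500 by $26,000, which is 18 full-or-partial $1,500 increments; reduction = 18 × $100 = $1,800, leaving $1,924.
Caregiver Credit: $72,500 is at or above $64,400, so the credit is $0.
Total: $31,000 + $1,924 + $0 = $32,924.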